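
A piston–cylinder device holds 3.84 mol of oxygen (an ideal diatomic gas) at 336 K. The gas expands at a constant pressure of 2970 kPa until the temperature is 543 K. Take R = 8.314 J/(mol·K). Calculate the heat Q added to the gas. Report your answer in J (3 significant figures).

Q ≈ 23100 J

Isobaric: W = nRΔT = (3.84)(8.314)(207) = 6609 J.
ΔU = nCᵥΔT with Cᵥ = 5R/2: ΔU = (3.84)(20.79)(207) = 16522 J.
Q = ΔU + W = 16522 + 6609 = 23130 J.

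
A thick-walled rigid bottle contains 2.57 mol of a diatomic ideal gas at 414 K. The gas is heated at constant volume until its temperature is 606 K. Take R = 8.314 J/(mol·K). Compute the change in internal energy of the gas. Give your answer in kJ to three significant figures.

Constant volume ⇒ W = 0, so Q = ΔU = nCᵥΔT with Cᵥ = 5R/2 = 20.79 J/(mol·K).
ΔU = (2.57)(20.79)(606 − 414) = 10256 J.

ΔU ≈ 10.3 kJ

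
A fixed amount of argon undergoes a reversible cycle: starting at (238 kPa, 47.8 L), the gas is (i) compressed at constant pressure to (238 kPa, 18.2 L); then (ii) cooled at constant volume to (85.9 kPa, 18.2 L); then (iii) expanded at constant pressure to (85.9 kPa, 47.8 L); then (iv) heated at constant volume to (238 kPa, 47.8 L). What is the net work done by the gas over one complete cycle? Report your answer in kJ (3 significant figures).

W_net ≈ -4.50 kJ

Constant-volume legs do no work.
W(i) = (238)(18.2 − 47.8) = -7045 J; W(iii) = (85.9)(47.8 − 18.2) = 2543 J.
W_net = -7045 + 2543 = -4502 J (the counter-clockwise enclosed area).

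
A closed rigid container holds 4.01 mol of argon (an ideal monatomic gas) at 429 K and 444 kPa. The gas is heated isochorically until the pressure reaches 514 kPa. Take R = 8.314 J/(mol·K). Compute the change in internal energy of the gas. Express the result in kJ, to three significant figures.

ΔU ≈ 3.38 kJ

Constant volume ⇒ W = 0, so Q = ΔU = nCᵥΔT with Cᵥ = 3R/2 = 12.47 J/(mol·K).
At constant V, T₂/T₁ = P₂/P₁ ⇒ ΔT = T₁(P₂/P₁ − 1) = 429·(514/444 − 1) = 67.64 K.
ΔU = (4.01)(12.47)(67.64) = 3382 J.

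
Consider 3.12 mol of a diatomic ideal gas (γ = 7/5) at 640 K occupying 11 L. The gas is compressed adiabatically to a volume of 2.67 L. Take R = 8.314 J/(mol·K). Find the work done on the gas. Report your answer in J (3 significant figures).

Adiabatic: TV^(γ−1) = const with γ = 7/5.
T₂ = T₁ (V₁/V₂)^(γ−1) = 640 × (11/2.67)^0.4 = 640 × 1.762 = 1128 K.
W_by = nCᵥ(T₁ − T₂) = (3.12)(20.79)(640 − 1128) = -31617 J.
Work on gas = −W_by = 31617 J.

W ≈ 31600 J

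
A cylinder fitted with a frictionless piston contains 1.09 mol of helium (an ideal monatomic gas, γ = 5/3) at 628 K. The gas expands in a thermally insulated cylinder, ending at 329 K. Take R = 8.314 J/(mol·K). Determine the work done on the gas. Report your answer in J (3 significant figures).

Adiabatic ⇒ Q = 0, so W_by = −ΔU = nCᵥ(T₁ − T₂).
Cᵥ = 3R/2 = 12.47 J/(mol·K).
W = (1.09)(12.47)(628 − 329) = 4064 J.
Work on gas = −W_by = -4064 J.

W ≈ -4060 J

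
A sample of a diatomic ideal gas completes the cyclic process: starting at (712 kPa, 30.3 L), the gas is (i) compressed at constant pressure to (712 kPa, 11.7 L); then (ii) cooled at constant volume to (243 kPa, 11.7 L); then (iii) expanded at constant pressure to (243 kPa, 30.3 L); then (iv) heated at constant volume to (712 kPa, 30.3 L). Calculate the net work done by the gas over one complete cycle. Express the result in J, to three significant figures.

Constant-volume legs do no work.
W(i) = (712)(11.7 − 30.3) = -13243 J; W(iii) = (243)(30.3 − 11.7) = 4520 J.
W_net = -13243 + 4520 = -8723 J (the counter-clockwise enclosed area).

W_net ≈ -8720 J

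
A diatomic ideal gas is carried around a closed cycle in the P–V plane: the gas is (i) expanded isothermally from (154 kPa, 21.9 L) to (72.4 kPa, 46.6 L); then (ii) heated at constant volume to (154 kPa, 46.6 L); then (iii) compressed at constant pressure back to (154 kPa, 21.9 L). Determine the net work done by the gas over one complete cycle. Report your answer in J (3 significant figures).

W_net ≈ -1260 J

Leg (i): W = PᵢVᵢ ln(V_f/Vᵢ) = (3373) ln(46.6/21.9) = 2547 J.
Leg (ii): W = 0.
Leg (iii): W = PΔV = (154)(21.9 − 46.6) = -3804 J.
W_net = 2547 − 3804 = -1257 J.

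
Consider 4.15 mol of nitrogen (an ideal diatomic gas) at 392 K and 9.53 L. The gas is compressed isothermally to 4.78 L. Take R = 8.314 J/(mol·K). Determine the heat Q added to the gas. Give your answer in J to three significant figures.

Q ≈ -9330 J

Isothermal ⇒ ΔU = 0, so Q = W = nRT ln(V₂/V₁).
Q = (4.15)(8.314)(392) ln(4.78/9.53) = 13525 × -0.69 = -9332 J.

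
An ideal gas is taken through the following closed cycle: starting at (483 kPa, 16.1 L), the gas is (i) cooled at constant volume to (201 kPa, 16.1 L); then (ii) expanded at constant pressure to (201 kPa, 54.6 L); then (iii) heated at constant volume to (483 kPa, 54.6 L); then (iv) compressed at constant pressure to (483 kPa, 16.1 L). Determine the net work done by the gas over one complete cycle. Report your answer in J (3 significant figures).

W_net ≈ -10900 J

Constant-volume legs do no work.
W(ii) = (201)(54.6 − 16.1) = 7738 J; W(iv) = (483)(16.1 − 54.6) = -18596 J.
W_net = 7738 − 18596 = -10857 J (the counter-clockwise enclosed area).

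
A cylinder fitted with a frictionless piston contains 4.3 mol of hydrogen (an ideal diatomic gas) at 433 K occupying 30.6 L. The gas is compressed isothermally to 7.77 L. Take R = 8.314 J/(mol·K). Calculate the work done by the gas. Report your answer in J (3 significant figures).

Isothermal: W = nRT ln(V₂/V₁).
W = (4.3)(8.314)(433) × ln(7.77/30.6)
  = 15480 × -1.371
W_by_gas = -21219 J.

W ≈ -21200 J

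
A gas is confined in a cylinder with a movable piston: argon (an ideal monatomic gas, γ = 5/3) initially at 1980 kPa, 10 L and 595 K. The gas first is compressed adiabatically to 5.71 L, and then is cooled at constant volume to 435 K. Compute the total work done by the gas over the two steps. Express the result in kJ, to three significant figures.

Step 1 (adiabatic): W = (P₁V₁ − P₂V₂)/(γ−1) = (19800 − 28768)/0.667 = -13452 J.
Step 2 (isochoric): W = 0 (constant volume).
W_total = -13452 + 0 = -13452 J.

W_total ≈ -13.5 kJ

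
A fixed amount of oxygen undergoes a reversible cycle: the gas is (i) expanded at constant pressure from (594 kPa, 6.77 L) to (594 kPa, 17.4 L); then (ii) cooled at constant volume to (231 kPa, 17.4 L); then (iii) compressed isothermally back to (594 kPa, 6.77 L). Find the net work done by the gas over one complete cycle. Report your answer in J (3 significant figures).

Leg (i): W = PΔV = (594)(17.4 − 6.77) = 6314 J.
Leg (ii): W = 0.
Leg (iii): W = PᵢVᵢ ln(V_f/Vᵢ) = (4019) ln(6.77/17.4) = -3794 J.
W_net = 6314 − 3794 = 2520 J.

W_net ≈ 2520 J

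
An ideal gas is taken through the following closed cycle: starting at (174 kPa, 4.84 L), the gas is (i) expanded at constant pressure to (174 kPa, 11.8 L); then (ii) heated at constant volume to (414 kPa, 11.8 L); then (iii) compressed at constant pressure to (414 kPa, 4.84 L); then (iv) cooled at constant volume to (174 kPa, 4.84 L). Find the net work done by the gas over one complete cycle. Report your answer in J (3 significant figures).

Constant-volume legs do no work.
W(i) = (174)(11.8 − 4.84) = 1211 J; W(iii) = (414)(4.84 − 11.8) = -2881 J.
W_net = 1211 − 2881 = -1670 J (the counter-clockwise enclosed area).

W_net ≈ -1670 J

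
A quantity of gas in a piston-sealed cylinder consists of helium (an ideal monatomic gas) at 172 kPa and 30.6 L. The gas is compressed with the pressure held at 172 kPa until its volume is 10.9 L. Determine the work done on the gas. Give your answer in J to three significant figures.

Isobaric: W = P ΔV.
W = (172 kPa)(10.9 − 30.6 L) = (172)(-19.7) = -3388 J.
Work on gas = −W_by = 3388 J.

W ≈ 3390 J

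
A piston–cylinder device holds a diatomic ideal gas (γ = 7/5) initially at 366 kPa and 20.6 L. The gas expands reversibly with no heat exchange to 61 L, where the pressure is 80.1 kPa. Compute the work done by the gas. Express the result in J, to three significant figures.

W ≈ 6630 J

Adiabatic: W = (P₁V₁ − P₂V₂)/(γ − 1) with γ = 7/5.
P₁V₁ = 7540 J, P₂V₂ = 4886 J.
W = (7540 − 4886) / 0.4 = 6634 J.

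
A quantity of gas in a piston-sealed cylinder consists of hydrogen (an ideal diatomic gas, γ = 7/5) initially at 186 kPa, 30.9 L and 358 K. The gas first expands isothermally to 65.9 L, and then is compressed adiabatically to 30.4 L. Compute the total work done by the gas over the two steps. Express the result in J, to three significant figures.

W_total ≈ -859 J

Step 1 (isothermal): W = P₁V₁ ln(V₂/V₁) = (5747) ln(65.9/30.9) = 4353 J.
After step 1: P = 87.21 kPa, V = 65.9 L, T = 358 K.
Step 2 (adiabatic): W = (P₁V₁ − P₂V₂)/(γ−1) = (5747 − 7832)/0.4 = -5212 J.
W_total = 4353 − 5212 = -858.7 J.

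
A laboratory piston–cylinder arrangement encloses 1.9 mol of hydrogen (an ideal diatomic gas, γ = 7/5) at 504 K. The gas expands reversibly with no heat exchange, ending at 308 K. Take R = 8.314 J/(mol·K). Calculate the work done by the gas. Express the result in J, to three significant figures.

Adiabatic ⇒ Q = 0, so W_by = −ΔU = nCᵥ(T₁ − T₂).
Cᵥ = 5R/2 = 20.79 J/(mol·K).
W = (1.9)(20.79)(504 − 308) = 7740 J.

W ≈ 7740 J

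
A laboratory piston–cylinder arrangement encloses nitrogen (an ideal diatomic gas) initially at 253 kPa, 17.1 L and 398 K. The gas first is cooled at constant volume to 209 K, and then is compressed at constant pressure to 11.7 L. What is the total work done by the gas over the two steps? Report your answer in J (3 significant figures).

Step 1 (isochoric): W = 0 (constant volume).
After step 1: P = 132.9 kPa (V unchanged).
Step 2 (isobaric): W = PΔV = (132.9 kPa)(11.7 − 17.1 L) = -717.4 J.
W_total = 0 − 717.4 = -717.4 J.

W_total ≈ -717 J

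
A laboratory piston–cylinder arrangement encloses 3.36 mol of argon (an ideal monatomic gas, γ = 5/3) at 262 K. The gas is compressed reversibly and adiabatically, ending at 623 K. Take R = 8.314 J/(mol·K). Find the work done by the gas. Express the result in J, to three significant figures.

Adiabatic ⇒ Q = 0, so W_by = −ΔU = nCᵥ(T₁ − T₂).
Cᵥ = 3R/2 = 12.47 J/(mol·K).
W = (3.36)(12.47)(262 − 623) = -15127 J.

W ≈ -15100 J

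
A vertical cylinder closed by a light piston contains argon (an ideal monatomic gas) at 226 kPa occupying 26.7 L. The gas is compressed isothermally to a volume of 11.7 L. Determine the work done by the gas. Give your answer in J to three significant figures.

W ≈ -4980 J

Isothermal: W = nRT ln(V₂/V₁) = P₁V₁ ln(V₂/V₁).
P₁V₁ = (226 kPa)(26.7 L) = 6034 J.
W = 6034 × ln(11.7/26.7) = 6034 × -0.8251
W_by_gas = -4979 J.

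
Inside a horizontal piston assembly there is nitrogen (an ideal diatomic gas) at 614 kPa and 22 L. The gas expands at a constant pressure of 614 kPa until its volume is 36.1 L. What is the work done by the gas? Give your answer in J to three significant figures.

W ≈ 8660 J

Isobaric: W = P ΔV.
W = (614 kPa)(36.1 − 22 L) = (614)(14.1) = 8657 J.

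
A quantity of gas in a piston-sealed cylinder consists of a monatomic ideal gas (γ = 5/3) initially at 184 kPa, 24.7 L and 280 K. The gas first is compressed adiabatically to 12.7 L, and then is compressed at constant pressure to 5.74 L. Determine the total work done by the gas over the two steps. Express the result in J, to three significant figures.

W_total ≈ -7690 J

Step 1 (adiabatic): W = (P₁V₁ − P₂V₂)/(γ−1) = (4545 − 7081)/0.667 = -3805 J.
After step 1: P = 557.6 kPa, V = 12.7 L, T = 436.3 K.
Step 2 (isobaric): W = PΔV = (557.6 kPa)(5.74 − 12.7 L) = -3881 J.
W_total = -3805 − 3881 = -7685 J.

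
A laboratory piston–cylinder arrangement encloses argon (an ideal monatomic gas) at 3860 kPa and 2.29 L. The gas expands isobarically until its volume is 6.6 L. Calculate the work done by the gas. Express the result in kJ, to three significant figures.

Isobaric: W = P ΔV.
W = (3860 kPa)(6.6 − 2.29 L) = (3860)(4.31) = 16637 J.

W ≈ 16.6 kJ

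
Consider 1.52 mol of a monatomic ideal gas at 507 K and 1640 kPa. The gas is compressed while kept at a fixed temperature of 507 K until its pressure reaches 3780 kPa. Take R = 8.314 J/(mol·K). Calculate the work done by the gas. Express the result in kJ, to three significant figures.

W ≈ -5.35 kJ

Isothermal process: W = nRT ln(V₂/V₁) = nRT ln(P₁/P₂).
W = (1.52)(8.314)(507) × ln(1640/3780)
  = 6407 × ln(0.4339) = 6407 × -0.835
W_by_gas = -5350 J.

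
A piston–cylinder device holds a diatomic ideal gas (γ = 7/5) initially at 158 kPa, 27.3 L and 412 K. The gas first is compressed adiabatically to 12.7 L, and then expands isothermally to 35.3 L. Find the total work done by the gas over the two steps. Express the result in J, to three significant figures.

W_total ≈ 2130 J

Step 1 (adiabatic): W = (P₁V₁ − P₂V₂)/(γ−1) = (4313 − 5858)/0.4 = -3862 J.
After step 1: P = 461.3 kPa, V = 12.7 L, T = 559.6 K.
Step 2 (isothermal): W = P₁V₁ ln(V₂/V₁) = (5858) ln(35.3/12.7) = 5989 J.
W_total = -3862 + 5989 = 2127 J.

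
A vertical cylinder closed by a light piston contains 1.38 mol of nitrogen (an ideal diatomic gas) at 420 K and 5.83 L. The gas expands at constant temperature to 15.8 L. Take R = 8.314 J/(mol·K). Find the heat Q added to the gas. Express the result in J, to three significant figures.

Isothermal ⇒ ΔU = 0, so Q = W = nRT ln(V₂/V₁).
Q = (1.38)(8.314)(420) ln(15.8/5.83) = 4819 × 0.997 = 4804 J.

Q ≈ 4800 J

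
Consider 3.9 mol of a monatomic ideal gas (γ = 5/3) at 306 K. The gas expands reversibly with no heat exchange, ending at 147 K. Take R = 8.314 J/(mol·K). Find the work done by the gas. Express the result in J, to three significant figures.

W ≈ 7730 J

Adiabatic ⇒ Q = 0, so W_by = −ΔU = nCᵥ(T₁ − T₂).
Cᵥ = 3R/2 = 12.47 J/(mol·K).
W = (3.9)(12.47)(306 − 147) = 7733 J.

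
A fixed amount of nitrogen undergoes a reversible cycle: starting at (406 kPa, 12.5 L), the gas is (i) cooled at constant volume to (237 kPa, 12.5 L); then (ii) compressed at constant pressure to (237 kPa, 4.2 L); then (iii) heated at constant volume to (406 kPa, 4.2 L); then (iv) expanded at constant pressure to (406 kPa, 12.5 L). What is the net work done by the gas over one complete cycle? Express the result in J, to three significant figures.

Constant-volume legs do no work.
W(ii) = (237)(4.2 − 12.5) = -1967 J; W(iv) = (406)(12.5 − 4.2) = 3370 J.
W_net = -1967 + 3370 = 1403 J (the clockwise enclosed area).

W_net ≈ 1400 J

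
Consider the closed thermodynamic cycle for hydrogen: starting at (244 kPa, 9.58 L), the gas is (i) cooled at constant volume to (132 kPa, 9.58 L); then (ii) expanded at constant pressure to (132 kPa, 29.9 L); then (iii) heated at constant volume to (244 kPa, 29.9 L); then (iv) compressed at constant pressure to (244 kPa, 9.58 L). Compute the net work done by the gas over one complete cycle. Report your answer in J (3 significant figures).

W_net ≈ -2280 J

Constant-volume legs do no work.
W(ii) = (132)(29.9 − 9.58) = 2682 J; W(iv) = (244)(9.58 − 29.9) = -4958 J.
W_net = 2682 − 4958 = -2276 J (the counter-clockwise enclosed area).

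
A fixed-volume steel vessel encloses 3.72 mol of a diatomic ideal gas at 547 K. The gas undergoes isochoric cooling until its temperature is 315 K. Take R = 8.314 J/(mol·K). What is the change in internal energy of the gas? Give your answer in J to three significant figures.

Constant volume ⇒ W = 0, so Q = ΔU = nCᵥΔT with Cᵥ = 5R/2 = 20.79 J/(mol·K).
ΔU = (3.72)(20.79)(315 − 547) = -17938 J.

ΔU ≈ -17900 J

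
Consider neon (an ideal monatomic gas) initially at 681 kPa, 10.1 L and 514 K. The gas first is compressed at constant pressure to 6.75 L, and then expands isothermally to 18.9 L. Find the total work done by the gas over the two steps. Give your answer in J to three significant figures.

W_total ≈ 2450 J

Step 1 (isobaric): W = PΔV = (681 kPa)(6.75 − 10.1 L) = -2281 J.
After step 1: P = 681 kPa, V = 6.75 L, T = 343.5 K.
Step 2 (isothermal): W = P₁V₁ ln(V₂/V₁) = (4597) ln(18.9/6.75) = 4733 J.
W_total = -2281 + 4733 = 2452 J.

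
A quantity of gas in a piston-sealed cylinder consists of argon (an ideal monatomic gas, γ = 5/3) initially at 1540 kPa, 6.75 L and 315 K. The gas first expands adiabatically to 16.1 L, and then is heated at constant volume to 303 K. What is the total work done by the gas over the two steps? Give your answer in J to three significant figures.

W_total ≈ 6860 J

Step 1 (adiabatic): W = (P₁V₁ − P₂V₂)/(γ−1) = (10395 − 5823)/0.667 = 6858 J.
Step 2 (isochoric): W = 0 (constant volume).
W_total = 6858 + 0 = 6858 J.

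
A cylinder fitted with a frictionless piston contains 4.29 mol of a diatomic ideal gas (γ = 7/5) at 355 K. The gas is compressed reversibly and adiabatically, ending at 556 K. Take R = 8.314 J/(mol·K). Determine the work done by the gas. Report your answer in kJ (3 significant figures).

W ≈ -17.9 kJ

Adiabatic ⇒ Q = 0, so W_by = −ΔU = nCᵥ(T₁ − T₂).
Cᵥ = 5R/2 = 20.79 J/(mol·K).
W = (4.29)(20.79)(355 − 556) = -17923 J.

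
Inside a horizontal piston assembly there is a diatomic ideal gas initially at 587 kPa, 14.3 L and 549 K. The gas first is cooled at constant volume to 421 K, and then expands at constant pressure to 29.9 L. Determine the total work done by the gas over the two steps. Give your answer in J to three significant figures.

W_total ≈ 7020 J

Step 1 (isochoric): W = 0 (constant volume).
After step 1: P = 450.1 kPa (V unchanged).
Step 2 (isobaric): W = PΔV = (450.1 kPa)(29.9 − 14.3 L) = 7022 J.
W_total = 0 + 7022 = 7022 J.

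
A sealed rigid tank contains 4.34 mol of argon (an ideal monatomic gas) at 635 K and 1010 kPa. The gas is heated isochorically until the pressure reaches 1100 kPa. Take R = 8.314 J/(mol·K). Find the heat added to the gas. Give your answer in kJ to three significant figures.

Constant volume ⇒ W = 0, so Q = ΔU = nCᵥΔT with Cᵥ = 3R/2 = 12.47 J/(mol·K).
At constant V, T₂/T₁ = P₂/P₁ ⇒ ΔT = T₁(P₂/P₁ − 1) = 635·(1100/1010 − 1) = 56.58 K.
ΔU = (4.34)(12.47)(56.58) = 3063 J.

Q ≈ 3.06 kJ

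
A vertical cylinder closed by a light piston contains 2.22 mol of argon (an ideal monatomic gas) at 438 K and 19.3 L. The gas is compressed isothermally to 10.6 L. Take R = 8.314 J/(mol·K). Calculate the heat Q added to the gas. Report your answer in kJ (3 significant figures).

Isothermal ⇒ ΔU = 0, so Q = W = nRT ln(V₂/V₁).
Q = (2.22)(8.314)(438) ln(10.6/19.3) = 8084 × -0.5993 = -4844 J.

Q ≈ -4.84 kJ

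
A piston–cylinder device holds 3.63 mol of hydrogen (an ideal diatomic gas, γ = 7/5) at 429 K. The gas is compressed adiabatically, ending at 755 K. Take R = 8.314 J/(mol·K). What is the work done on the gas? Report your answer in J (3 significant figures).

Adiabatic ⇒ Q = 0, so W_by = −ΔU = nCᵥ(T₁ − T₂).
Cᵥ = 5R/2 = 20.79 J/(mol·K).
W = (3.63)(20.79)(429 − 755) = -24597 J.
Work on gas = −W_by = 24597 J.

W ≈ 24600 J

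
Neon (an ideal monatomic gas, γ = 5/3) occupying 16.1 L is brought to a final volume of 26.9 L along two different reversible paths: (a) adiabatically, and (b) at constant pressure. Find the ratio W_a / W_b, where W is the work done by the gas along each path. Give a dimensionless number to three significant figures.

W_a / W_b ≈ 0.648

Path (a) adiabatic: W = P₁V₁(1 − (V₁/V₂)^(γ−1))/(γ−1) → W_a/(P₁V₁) = 0.4347.
Path (b) isobaric: W = P₁(V₂ − V₁) → W_b/(P₁V₁) = 0.6708.
W_a / W_b = 0.4347 / 0.6708 = 0.648.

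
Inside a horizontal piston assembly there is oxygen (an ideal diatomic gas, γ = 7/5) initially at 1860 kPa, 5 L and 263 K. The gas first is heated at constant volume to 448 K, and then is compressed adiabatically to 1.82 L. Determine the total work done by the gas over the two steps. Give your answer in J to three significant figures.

Step 1 (isochoric): W = 0 (constant volume).
After step 1: P = 3168 kPa (V unchanged).
Step 2 (adiabatic): W = (P₁V₁ − P₂V₂)/(γ−1) = (15842 − 23734)/0.4 = -19730 J.
W_total = 0 − 19730 = -19730 J.

W_total ≈ -19700 J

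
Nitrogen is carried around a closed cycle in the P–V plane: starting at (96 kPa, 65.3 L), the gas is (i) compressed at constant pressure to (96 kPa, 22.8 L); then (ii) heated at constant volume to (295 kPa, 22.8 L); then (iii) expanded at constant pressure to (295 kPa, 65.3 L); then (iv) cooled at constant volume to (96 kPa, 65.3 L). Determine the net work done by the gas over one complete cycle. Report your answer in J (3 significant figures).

W_net ≈ 8460 J

Constant-volume legs do no work.
W(i) = (96)(22.8 − 65.3) = -4080 J; W(iii) = (295)(65.3 − 22.8) = 12538 J.
W_net = -4080 + 12538 = 8458 J (the clockwise enclosed area).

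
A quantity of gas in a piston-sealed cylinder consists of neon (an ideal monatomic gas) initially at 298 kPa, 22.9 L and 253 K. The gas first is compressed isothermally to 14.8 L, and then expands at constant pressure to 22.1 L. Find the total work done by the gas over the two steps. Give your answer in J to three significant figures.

Step 1 (isothermal): W = P₁V₁ ln(V₂/V₁) = (6824) ln(14.8/22.9) = -2979 J.
After step 1: P = 461.1 kPa, V = 14.8 L, T = 253 K.
Step 2 (isobaric): W = PΔV = (461.1 kPa)(22.1 − 14.8 L) = 3366 J.
W_total = -2979 + 3366 = 387.2 J.

W_total ≈ 387 J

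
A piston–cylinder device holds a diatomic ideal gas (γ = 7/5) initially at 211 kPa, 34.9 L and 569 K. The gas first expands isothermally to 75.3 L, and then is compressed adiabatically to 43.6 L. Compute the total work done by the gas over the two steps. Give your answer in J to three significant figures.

W_total ≈ 1170 J

Step 1 (isothermal): W = P₁V₁ ln(V₂/V₁) = (7364) ln(75.3/34.9) = 5663 J.
After step 1: P = 97.79 kPa, V = 75.3 L, T = 569 K.
Step 2 (adiabatic): W = (P₁V₁ − P₂V₂)/(γ−1) = (7364 − 9163)/0.4 = -4497 J.
W_total = 5663 − 4497 = 1165 J.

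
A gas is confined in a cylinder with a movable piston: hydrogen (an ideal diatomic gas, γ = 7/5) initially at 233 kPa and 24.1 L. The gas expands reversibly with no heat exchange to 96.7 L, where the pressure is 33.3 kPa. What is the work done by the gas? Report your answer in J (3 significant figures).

W ≈ 5990 J

Adiabatic: W = (P₁V₁ − P₂V₂)/(γ − 1) with γ = 7/5.
P₁V₁ = 5615 J, P₂V₂ = 3220 J.
W = (5615 − 3220) / 0.4 = 5988 J.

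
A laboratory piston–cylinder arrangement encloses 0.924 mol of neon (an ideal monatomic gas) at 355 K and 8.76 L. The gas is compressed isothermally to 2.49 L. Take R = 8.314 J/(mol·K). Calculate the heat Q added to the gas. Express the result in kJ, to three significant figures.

Isothermal ⇒ ΔU = 0, so Q = W = nRT ln(V₂/V₁).
Q = (0.924)(8.314)(355) ln(2.49/8.76) = 2727 × -1.258 = -3431 J.

Q ≈ -3.43 kJ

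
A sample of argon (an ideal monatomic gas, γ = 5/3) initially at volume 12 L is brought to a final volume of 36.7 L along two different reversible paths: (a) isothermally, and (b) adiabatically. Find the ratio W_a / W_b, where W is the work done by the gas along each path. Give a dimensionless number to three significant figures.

Path (a) isothermal: W = P₁V₁ ln(V₂/V₁) → W_a/(P₁V₁) = 1.118.
Path (b) adiabatic: W = P₁V₁(1 − (V₁/V₂)^(γ−1))/(γ−1) → W_b/(P₁V₁) = 0.7881.
W_a / W_b = 1.118 / 0.7881 = 1.418.

W_a / W_b ≈ 1.42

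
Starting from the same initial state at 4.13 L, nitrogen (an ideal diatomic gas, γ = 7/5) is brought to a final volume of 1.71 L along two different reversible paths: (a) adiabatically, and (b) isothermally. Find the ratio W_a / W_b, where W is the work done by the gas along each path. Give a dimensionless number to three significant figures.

W_a / W_b ≈ 1.20

Path (a) adiabatic: W = P₁V₁(1 − (V₁/V₂)^(γ−1))/(γ−1) → W_a/(P₁V₁) = -1.057.
Path (b) isothermal: W = P₁V₁ ln(V₂/V₁) → W_b/(P₁V₁) = -0.8818.
W_a / W_b = -1.057 / -0.8818 = 1.199.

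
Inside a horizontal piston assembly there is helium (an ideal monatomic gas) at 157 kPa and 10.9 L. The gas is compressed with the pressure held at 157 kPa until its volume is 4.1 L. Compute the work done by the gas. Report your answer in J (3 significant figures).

Isobaric: W = P ΔV.
W = (157 kPa)(4.1 − 10.9 L) = (157)(-6.8) = -1068 J.

W ≈ -1070 J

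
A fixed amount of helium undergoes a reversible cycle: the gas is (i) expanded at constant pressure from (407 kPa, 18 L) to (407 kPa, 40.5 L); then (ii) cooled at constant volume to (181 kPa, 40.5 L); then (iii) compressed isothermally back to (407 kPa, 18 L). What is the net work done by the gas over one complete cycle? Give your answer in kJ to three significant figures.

W_net ≈ 3.21 kJ

Leg (i): W = PΔV = (407)(40.5 − 18) = 9158 J.
Leg (ii): W = 0.
Leg (iii): W = PᵢVᵢ ln(V_f/Vᵢ) = (7330) ln(18/40.5) = -5945 J.
W_net = 9158 − 5945 = 3213 J.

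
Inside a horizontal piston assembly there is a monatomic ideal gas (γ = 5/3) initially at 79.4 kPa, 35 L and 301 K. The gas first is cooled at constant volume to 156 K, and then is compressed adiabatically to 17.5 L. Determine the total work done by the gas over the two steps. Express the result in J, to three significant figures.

W_total ≈ -1270 J

Step 1 (isochoric): W = 0 (constant volume).
After step 1: P = 41.15 kPa (V unchanged).
Step 2 (adiabatic): W = (P₁V₁ − P₂V₂)/(γ−1) = (1440 − 2286)/0.667 = -1269 J.
W_total = 0 − 1269 = -1269 J.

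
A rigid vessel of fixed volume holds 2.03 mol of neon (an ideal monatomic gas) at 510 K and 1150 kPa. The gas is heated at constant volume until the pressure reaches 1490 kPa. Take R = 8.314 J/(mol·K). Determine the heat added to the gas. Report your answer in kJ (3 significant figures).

Q ≈ 3.82 kJ

Constant volume ⇒ W = 0, so Q = ΔU = nCᵥΔT with Cᵥ = 3R/2 = 12.47 J/(mol·K).
At constant V, T₂/T₁ = P₂/P₁ ⇒ ΔT = T₁(P₂/P₁ − 1) = 510·(1490/1150 − 1) = 150.8 K.
ΔU = (2.03)(12.47)(150.8) = 3817 J.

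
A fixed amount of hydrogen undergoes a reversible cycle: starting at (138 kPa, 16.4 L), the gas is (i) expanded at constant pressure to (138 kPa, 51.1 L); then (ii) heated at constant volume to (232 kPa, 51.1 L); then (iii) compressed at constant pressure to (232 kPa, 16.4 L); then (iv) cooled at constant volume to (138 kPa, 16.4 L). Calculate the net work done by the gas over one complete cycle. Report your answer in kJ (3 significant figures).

Constant-volume legs do no work.
W(i) = (138)(51.1 − 16.4) = 4789 J; W(iii) = (232)(16.4 − 51.1) = -8050 J.
W_net = 4789 − 8050 = -3262 J (the counter-clockwise enclosed area).

W_net ≈ -3.26 kJ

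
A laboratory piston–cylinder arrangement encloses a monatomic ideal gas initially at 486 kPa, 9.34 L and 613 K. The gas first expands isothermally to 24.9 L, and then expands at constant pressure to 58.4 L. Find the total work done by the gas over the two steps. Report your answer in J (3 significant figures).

W_total ≈ 10600 J

Step 1 (isothermal): W = P₁V₁ ln(V₂/V₁) = (4539) ln(24.9/9.34) = 4451 J.
After step 1: P = 182.3 kPa, V = 24.9 L, T = 613 K.
Step 2 (isobaric): W = PΔV = (182.3 kPa)(58.4 − 24.9 L) = 6107 J.
W_total = 4451 + 6107 = 10558 J.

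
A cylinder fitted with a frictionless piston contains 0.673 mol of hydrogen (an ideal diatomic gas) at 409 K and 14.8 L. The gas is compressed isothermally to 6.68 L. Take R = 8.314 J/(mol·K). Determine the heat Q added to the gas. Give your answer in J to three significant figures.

Q ≈ -1820 J

Isothermal ⇒ ΔU = 0, so Q = W = nRT ln(V₂/V₁).
Q = (0.673)(8.314)(409) ln(6.68/14.8) = 2288 × -0.7955 = -1821 J.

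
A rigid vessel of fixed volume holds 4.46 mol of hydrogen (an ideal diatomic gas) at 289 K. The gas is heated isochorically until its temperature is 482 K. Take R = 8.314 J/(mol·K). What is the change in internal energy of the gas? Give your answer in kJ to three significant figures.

ΔU ≈ 17.9 kJ

Constant volume ⇒ W = 0, so Q = ΔU = nCᵥΔT with Cᵥ = 5R/2 = 20.79 J/(mol·K).
ΔU = (4.46)(20.79)(482 − 289) = 17891 J.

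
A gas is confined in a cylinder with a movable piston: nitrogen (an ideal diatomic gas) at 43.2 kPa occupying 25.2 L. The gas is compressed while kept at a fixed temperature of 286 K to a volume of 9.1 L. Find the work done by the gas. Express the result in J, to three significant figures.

Isothermal: W = nRT ln(V₂/V₁) = P₁V₁ ln(V₂/V₁).
P₁V₁ = (43.2 kPa)(25.2 L) = 1089 J.
W = 1089 × ln(9.1/25.2) = 1089 × -1.019
W_by_gas = -1109 J.

W ≈ -1110 J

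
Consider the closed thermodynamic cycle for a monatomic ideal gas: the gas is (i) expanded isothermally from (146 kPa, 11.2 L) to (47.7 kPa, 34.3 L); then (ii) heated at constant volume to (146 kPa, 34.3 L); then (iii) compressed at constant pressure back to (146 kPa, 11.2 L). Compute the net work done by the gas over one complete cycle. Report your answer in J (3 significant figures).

W_net ≈ -1540 J

Leg (i): W = PᵢVᵢ ln(V_f/Vᵢ) = (1635) ln(34.3/11.2) = 1830 J.
Leg (ii): W = 0.
Leg (iii): W = PΔV = (146)(11.2 − 34.3) = -3373 J.
W_net = 1830 − 3373 = -1542 J.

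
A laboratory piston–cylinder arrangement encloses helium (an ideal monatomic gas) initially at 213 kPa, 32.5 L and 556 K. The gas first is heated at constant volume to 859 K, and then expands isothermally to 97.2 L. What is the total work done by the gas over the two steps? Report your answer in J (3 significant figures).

W_total ≈ 11700 J

Step 1 (isochoric): W = 0 (constant volume).
After step 1: P = 329.1 kPa (V unchanged).
Step 2 (isothermal): W = P₁V₁ ln(V₂/V₁) = (10695) ln(97.2/32.5) = 11717 J.
W_total = 0 + 11717 = 11717 J.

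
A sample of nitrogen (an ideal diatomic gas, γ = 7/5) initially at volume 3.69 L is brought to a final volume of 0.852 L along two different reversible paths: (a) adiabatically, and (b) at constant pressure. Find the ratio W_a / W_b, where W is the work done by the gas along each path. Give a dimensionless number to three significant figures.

W_a / W_b ≈ 2.59

Path (a) adiabatic: W = P₁V₁(1 − (V₁/V₂)^(γ−1))/(γ−1) → W_a/(P₁V₁) = -1.993.
Path (b) isobaric: W = P₁(V₂ − V₁) → W_b/(P₁V₁) = -0.7691.
W_a / W_b = -1.993 / -0.7691 = 2.592.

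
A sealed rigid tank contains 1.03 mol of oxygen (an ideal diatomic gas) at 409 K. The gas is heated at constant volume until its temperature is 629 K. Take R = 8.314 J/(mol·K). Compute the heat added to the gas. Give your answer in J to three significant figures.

Constant volume ⇒ W = 0, so Q = ΔU = nCᵥΔT with Cᵥ = 5R/2 = 20.79 J/(mol·K).
ΔU = (1.03)(20.79)(629 − 409) = 4710 J.

Q ≈ 4710 J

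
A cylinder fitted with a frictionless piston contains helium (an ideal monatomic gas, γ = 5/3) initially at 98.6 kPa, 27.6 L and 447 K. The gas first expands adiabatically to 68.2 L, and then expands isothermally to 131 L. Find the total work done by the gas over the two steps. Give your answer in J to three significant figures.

W_total ≈ 2820 J

Step 1 (adiabatic): W = (P₁V₁ − P₂V₂)/(γ−1) = (2721 − 1489)/0.667 = 1849 J.
After step 1: P = 21.83 kPa, V = 68.2 L, T = 244.6 K.
Step 2 (isothermal): W = P₁V₁ ln(V₂/V₁) = (1489) ln(131/68.2) = 971.9 J.
W_total = 1849 + 971.9 = 2821 J.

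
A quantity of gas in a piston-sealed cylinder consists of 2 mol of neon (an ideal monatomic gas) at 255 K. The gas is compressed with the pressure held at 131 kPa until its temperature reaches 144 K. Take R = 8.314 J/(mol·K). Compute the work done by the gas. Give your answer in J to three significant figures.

W ≈ -1850 J

Isobaric: W = P ΔV = nR ΔT.
W = (2)(8.314)(144 − 255) = -1846 J.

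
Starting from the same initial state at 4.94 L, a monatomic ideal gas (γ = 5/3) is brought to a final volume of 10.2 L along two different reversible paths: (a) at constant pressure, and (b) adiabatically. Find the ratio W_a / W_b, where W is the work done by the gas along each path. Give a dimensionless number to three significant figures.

Path (a) isobaric: W = P₁(V₂ − V₁) → W_a/(P₁V₁) = 1.065.
Path (b) adiabatic: W = P₁V₁(1 − (V₁/V₂)^(γ−1))/(γ−1) → W_b/(P₁V₁) = 0.5749.
W_a / W_b = 1.065 / 0.5749 = 1.852.

W_a / W_b ≈ 1.85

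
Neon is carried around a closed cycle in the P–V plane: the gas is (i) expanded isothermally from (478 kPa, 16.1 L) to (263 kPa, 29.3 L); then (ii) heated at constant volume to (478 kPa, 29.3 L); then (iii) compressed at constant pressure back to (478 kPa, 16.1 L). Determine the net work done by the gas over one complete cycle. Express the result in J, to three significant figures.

W_net ≈ -1700 J

Leg (i): W = PᵢVᵢ ln(V_f/Vᵢ) = (7696) ln(29.3/16.1) = 4608 J.
Leg (ii): W = 0.
Leg (iii): W = PΔV = (478)(16.1 − 29.3) = -6310 J.
W_net = 4608 − 6310 = -1702 J.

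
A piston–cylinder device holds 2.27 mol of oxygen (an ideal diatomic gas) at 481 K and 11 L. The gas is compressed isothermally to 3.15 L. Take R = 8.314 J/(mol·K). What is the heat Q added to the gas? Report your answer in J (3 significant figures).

Q ≈ -11400 J

Isothermal ⇒ ΔU = 0, so Q = W = nRT ln(V₂/V₁).
Q = (2.27)(8.314)(481) ln(3.15/11) = 9078 × -1.25 = -11352 J.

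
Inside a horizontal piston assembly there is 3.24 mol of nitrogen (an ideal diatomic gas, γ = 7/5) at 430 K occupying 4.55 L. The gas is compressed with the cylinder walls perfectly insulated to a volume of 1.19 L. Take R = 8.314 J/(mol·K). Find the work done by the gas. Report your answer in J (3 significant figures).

W ≈ -20600 J

Adiabatic: TV^(γ−1) = const with γ = 7/5.
T₂ = T₁ (V₁/V₂)^(γ−1) = 430 × (4.55/1.19)^0.4 = 430 × 1.71 = 735.3 K.
W_by = nCᵥ(T₁ − T₂) = (3.24)(20.79)(430 − 735.3) = -20559 J.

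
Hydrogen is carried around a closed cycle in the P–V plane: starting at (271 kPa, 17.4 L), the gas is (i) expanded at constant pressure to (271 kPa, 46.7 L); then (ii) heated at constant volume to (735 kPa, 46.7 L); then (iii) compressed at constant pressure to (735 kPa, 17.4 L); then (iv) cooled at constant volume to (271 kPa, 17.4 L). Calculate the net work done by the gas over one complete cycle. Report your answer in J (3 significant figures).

W_net ≈ -13600 J

Constant-volume legs do no work.
W(i) = (271)(46.7 − 17.4) = 7940 J; W(iii) = (735)(17.4 − 46.7) = -21536 J.
W_net = 7940 − 21536 = -13595 J (the counter-clockwise enclosed area).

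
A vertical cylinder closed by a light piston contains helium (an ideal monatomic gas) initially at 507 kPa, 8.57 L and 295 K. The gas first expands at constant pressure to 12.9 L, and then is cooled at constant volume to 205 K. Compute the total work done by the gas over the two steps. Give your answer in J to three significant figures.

W_total ≈ 2200 J

Step 1 (isobaric): W = PΔV = (507 kPa)(12.9 − 8.57 L) = 2195 J.
Step 2 (isochoric): W = 0 (constant volume).
W_total = 2195 + 0 = 2195 J.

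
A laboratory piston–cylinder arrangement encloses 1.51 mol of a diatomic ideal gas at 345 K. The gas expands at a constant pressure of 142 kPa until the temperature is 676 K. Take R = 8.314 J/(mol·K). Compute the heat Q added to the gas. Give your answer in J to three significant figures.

Q ≈ 14500 J

Isobaric: W = nRΔT = (1.51)(8.314)(331) = 4155 J.
ΔU = nCᵥΔT with Cᵥ = 5R/2: ΔU = (1.51)(20.79)(331) = 10389 J.
Q = ΔU + W = 10389 + 4155 = 14544 J.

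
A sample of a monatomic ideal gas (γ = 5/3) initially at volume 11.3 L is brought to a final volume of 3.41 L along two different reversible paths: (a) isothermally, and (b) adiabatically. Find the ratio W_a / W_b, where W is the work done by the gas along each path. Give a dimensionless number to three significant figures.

W_a / W_b ≈ 0.653

Path (a) isothermal: W = P₁V₁ ln(V₂/V₁) → W_a/(P₁V₁) = -1.198.
Path (b) adiabatic: W = P₁V₁(1 − (V₁/V₂)^(γ−1))/(γ−1) → W_b/(P₁V₁) = -1.834.
W_a / W_b = -1.198 / -1.834 = 0.6532.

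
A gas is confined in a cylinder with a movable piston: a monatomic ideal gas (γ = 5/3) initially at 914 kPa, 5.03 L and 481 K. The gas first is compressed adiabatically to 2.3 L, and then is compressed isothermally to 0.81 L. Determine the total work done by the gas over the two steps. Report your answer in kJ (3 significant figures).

W_total ≈ -12.8 kJ

Step 1 (adiabatic): W = (P₁V₁ − P₂V₂)/(γ−1) = (4597 − 7746)/0.667 = -4723 J.
After step 1: P = 3368 kPa, V = 2.3 L, T = 810.4 K.
Step 2 (isothermal): W = P₁V₁ ln(V₂/V₁) = (7746) ln(0.81/2.3) = -8084 J.
W_total = -4723 − 8084 = -12807 J.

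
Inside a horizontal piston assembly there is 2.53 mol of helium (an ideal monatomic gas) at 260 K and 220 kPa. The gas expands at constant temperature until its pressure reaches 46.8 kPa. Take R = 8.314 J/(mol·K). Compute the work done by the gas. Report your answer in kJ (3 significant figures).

W ≈ 8.46 kJ

Isothermal process: W = nRT ln(V₂/V₁) = nRT ln(P₁/P₂).
W = (2.53)(8.314)(260) × ln(220/46.8)
  = 5469 × ln(4.701) = 5469 × 1.548
W_by_gas = 8465 J.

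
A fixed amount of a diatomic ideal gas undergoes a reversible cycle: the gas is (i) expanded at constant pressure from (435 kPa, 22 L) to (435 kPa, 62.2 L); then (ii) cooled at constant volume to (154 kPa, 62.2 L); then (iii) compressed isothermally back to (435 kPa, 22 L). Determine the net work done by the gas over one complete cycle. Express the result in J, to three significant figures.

Leg (i): W = PΔV = (435)(62.2 − 22) = 17487 J.
Leg (ii): W = 0.
Leg (iii): W = PᵢVᵢ ln(V_f/Vᵢ) = (9579) ln(22/62.2) = -9955 J.
W_net = 17487 − 9955 = 7532 J.

W_net ≈ 7530 J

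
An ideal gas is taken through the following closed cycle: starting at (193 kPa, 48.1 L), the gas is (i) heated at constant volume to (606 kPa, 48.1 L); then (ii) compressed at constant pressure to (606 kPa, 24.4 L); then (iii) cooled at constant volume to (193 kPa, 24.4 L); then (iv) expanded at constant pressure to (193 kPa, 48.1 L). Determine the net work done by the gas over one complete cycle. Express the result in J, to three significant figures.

W_net ≈ -9790 J

Constant-volume legs do no work.
W(ii) = (606)(24.4 − 48.1) = -14362 J; W(iv) = (193)(48.1 − 24.4) = 4574 J.
W_net = -14362 + 4574 = -9788 J (the counter-clockwise enclosed area).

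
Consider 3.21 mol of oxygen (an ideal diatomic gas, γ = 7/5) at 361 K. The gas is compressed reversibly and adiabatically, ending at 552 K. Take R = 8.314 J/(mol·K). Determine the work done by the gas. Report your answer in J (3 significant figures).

W ≈ -12700 J

Adiabatic ⇒ Q = 0, so W_by = −ΔU = nCᵥ(T₁ − T₂).
Cᵥ = 5R/2 = 20.79 J/(mol·K).
W = (3.21)(20.79)(361 − 552) = -12743 J.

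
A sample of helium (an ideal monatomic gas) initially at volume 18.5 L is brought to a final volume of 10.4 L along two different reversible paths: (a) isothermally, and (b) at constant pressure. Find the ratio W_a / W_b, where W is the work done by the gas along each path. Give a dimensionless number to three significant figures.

Path (a) isothermal: W = P₁V₁ ln(V₂/V₁) → W_a/(P₁V₁) = -0.576.
Path (b) isobaric: W = P₁(V₂ − V₁) → W_b/(P₁V₁) = -0.4378.
W_a / W_b = -0.576 / -0.4378 = 1.315.

W_a / W_b ≈ 1.32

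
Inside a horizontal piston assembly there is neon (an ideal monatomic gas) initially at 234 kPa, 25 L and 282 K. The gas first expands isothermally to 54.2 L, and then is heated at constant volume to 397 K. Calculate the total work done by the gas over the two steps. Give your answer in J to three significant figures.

W_total ≈ 4530 J

Step 1 (isothermal): W = P₁V₁ ln(V₂/V₁) = (5850) ln(54.2/25) = 4527 J.
Step 2 (isochoric): W = 0 (constant volume).
W_total = 4527 + 0 = 4527 J.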